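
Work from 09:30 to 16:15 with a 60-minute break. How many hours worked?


5h 45m (345 minutes)

Total time = (16×60+15) - (9×60+30)
= 975 - 570 = 405 min
Minus break: 405 - 60 = 345 min
= 5h 45m


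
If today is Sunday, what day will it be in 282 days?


Tuesday

Start: Sunday (index 6)
(6 + 282) mod 7
= 288 mod 7
= 1
Index 1 → Tuesday


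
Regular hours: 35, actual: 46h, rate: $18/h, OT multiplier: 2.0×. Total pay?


Regular: 35h × $18 = $630.00
Overtime: 46 - 35 = 11h
OT pay: 11h × $18 × 2.0 = $396.00
Total = $630.00 + $396.00 = $1026.00

$1026.00


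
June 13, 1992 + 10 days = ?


Start: June 13, 1992
Add 10 days
June 13 + 10 = June 23, 1992

June 23, 1992


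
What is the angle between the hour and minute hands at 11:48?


66.0°

Hour hand = 11×30 + 48×0.5 = 354.0°
Minute hand = 48×6 = 288°
Difference = |354.0 - 288| = 66.0°


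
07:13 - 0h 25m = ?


06:48

Start: 433 minutes from midnight
Subtract: 25 minutes
Remaining: 433 - 25 = 408
Hours: 6, Minutes: 48


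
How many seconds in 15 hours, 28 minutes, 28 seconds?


55708 seconds

Hours: 15 × 3600 = 54000
Minutes: 28 × 60 = 1680
Seconds: 28
Total = 54000 + 1680 + 28 = 55708


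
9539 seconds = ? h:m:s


2h 38m 59s

Hours: 9539 ÷ 3600 = 2 remainder 2339
Minutes: 2339 ÷ 60 = 38 remainder 59
Seconds: 59


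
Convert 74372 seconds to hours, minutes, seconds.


20h 39m 32s

Hours: 74372 ÷ 3600 = 20 remainder 2372
Minutes: 2372 ÷ 60 = 39 remainder 32
Seconds: 32


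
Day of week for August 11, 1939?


Zeller's congruence:
q=11, m=8, k=39, j=19
h = (11 + ⌊13×9/5⌋ + 39 + ⌊39/4⌋ + ⌊19/4⌋ - 2×19) mod 7
= (11 + 23 + 39 + 9 + 4 - 38) mod 7
= 48 mod 7 = 6
h=6 → Friday

Friday


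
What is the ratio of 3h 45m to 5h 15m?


5:7 (0.71)

Duration 1: 225 minutes
Duration 2: 315 minutes
Ratio = 225:315
GCD = 45
Simplified = 5:7
As a decimal: 5/7 ≈ 0.71


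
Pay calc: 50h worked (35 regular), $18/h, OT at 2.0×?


Regular: 35h × $18 = $630.00
Overtime: 50 - 35 = 15h
OT pay: 15h × $18 × 2.0 = $540.00
Total = $630.00 + $540.00 = $1170.00

$1170.00


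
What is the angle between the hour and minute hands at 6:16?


Hour hand = 6×30 + 16×0.5 = 188.0°
Minute hand = 16×6 = 96°
Difference = |188.0 - 96| = 92.0°

92.0°


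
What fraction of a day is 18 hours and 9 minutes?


0.7563 (75.63%)

Total minutes: 18×60 + 9 = 1089
Day = 24×60 = 1440 minutes
Fraction = 1089/1440 ≈ 0.7563
As a percentage: 1089/1440 × 100 ≈ 75.63%


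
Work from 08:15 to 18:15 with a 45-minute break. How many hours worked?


9h 15m (555 minutes)

Total time = (18×60+15) - (8×60+15)
= 1095 - 495 = 600 min
Minus break: 600 - 45 = 555 min
= 9h 15m


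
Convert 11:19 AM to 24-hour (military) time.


Input: 11:19 AM
AM hour stays: 11

11:19


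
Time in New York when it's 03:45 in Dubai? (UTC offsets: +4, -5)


Time difference = UTC-5 - UTC+4 = -9 hours
New hour = (3 -9) mod 24
= -6 mod 24 = 18
Minutes unchanged → 18:45; -6 < 0 → previous day

18:45 (previous day)


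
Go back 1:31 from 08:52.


07:21

Start: 532 minutes from midnight
Subtract: 91 minutes
Remaining: 532 - 91 = 441
Hours: 7, Minutes: 21


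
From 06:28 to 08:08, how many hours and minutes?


End time in minutes: 8×60 + 8 = 488
Start time in minutes: 6×60 + 28 = 388
Difference = 488 - 388 = 100 minutes
= 1 hours 40 minutes

1h 40m


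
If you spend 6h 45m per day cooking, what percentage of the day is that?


28.1%

Time: 405 minutes
Day: 1440 minutes
Percentage = (405/1440) × 100 ≈ 28.1%


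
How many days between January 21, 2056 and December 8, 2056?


From January 21, 2056 to December 8, 2056
Rest of January 2056: 31 - 21 = 10
Full months: February 2056 29, March 31, April 30, May 31, June 30, July 31, August 31, September 30, October 31, November 30
Days into December 2056: 8
Total = 10 + 29 + 31 + 30 + 31 + 30 + 31 + 31 + 30 + 31 + 30 + 8 = 322 days

322 days


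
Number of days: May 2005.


Month: May (month 5)
May has 31 days

31 days


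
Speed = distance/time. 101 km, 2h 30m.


40.4 km/h

Distance: 101 km
Time: 2h 30m = 150 min = 150/60 = 5/2 hours
Speed = 101 ÷ (5/2) = 101 × 2 / 5 = 202/5 = 40.4 km/h


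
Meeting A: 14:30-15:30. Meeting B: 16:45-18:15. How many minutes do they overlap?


0 minutes

Meeting A: 870-930 (in minutes from midnight)
Meeting B: 1005-1095
Overlap start = max(870, 1005) = 1005
Overlap end = min(930, 1095) = 930
Overlap = max(0, 930 - 1005) = 0 min


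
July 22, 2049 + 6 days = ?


July 28, 2049

Start: July 22, 2049
Add 6 days
July 22 + 6 = July 28, 2049


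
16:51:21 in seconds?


60681 seconds

Hours: 16 × 3600 = 57600
Minutes: 51 × 60 = 3060
Seconds: 21
Total = 57600 + 3060 + 21 = 60681


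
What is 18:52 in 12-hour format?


Hour: 18
18 - 12 = 6 → PM

6:52 PM


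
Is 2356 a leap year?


Rules: divisible by 4 AND (not by 100 OR by 400)
2356 ÷ 4 = 589 exactly → divisible by 4
2356 ÷ 100 = 23 remainder 56 → not divisible by 100
Divisible by 4 but not by 100 → leap year

Yes


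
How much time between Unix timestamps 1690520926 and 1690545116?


Difference = 1690545116 - 1690520926 = 24190 seconds
In hours: 24190 / 3600 ≈ 6.7
In days: 24190 / 86400 ≈ 0.28

24190 seconds (6.7 hours / 0.28 days)


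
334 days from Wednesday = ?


Monday

Start: Wednesday (index 2)
(2 + 334) mod 7
= 336 mod 7
= 0
Index 0 → Monday


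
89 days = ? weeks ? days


Weeks: 89 ÷ 7 = 12 remainder 5

12 weeks 5 days


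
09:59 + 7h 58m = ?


17:57

Start: 599 minutes from midnight
Add: 478 minutes
Total: 1077 minutes
Hours: 1077 ÷ 60 = 17 remainder 57


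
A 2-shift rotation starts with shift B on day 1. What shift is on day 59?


Shift B

Shifts: A, B
Start: B (index 1)
Day 59: (1 + 59 - 1) mod 2
= 59 mod 2
= 1
Index 1 → shift B


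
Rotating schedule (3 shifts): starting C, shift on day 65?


Shifts: A, B, C
Start: C (index 2)
Day 65: (2 + 65 - 1) mod 3
= 66 mod 3
= 0
Index 0 → shift A

Shift A


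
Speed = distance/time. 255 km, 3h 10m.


Distance: 255 km
Time: 3h 10m = 190 min = 190/60 = 19/6 hours
Speed = 255 ÷ (19/6) = 255 × 6 / 19 = 1530/19 ≈ 80.5 km/h

80.5 km/h


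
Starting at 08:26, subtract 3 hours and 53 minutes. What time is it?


04:33

Start: 506 minutes from midnight
Subtract: 233 minutes
Remaining: 506 - 233 = 273
Hours: 4, Minutes: 33


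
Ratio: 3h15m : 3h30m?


13:14 (0.93)

Duration 1: 195 minutes
Duration 2: 210 minutes
Ratio = 195:210
GCD = 15
Simplified = 13:14
As a decimal: 13/14 ≈ 0.93


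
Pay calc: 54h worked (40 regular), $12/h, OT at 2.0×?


Regular: 40h × $12 = $480.00
Overtime: 54 - 40 = 14h
OT pay: 14h × $12 × 2.0 = $336.00
Total = $480.00 + $336.00 = $816.00

$816.00


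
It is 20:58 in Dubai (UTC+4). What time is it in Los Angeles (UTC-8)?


Time difference = UTC-8 - UTC+4 = -12 hours
New hour = (20 -12) mod 24
= 8 mod 24 = 8
Minutes unchanged → 08:58

08:58


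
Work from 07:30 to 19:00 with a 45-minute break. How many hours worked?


10h 45m (645 minutes)

Total time = (19×60+0) - (7×60+30)
= 1140 - 450 = 690 min
Minus break: 690 - 45 = 645 min
= 10h 45m


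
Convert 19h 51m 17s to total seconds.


71477 seconds

Hours: 19 × 3600 = 68400
Minutes: 51 × 60 = 3060
Seconds: 17
Total = 68400 + 3060 + 17 = 71477


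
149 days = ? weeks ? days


Weeks: 149 ÷ 7 = 21 remainder 2

21 weeks 2 days


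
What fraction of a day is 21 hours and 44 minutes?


0.9056 (90.56%)

Total minutes: 21×60 + 44 = 1304
Day = 24×60 = 1440 minutes
Fraction = 1304/1440 ≈ 0.9056
As a percentage: 1304/1440 × 100 ≈ 90.56%


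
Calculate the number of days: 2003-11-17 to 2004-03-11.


115 days

From November 17, 2003 to March 11, 2004
Rest of November 2003: 30 - 17 = 13
Full months: December 31, January 31, February 2004 29
Days into March 2004: 11
Total = 13 + 31 + 31 + 29 + 11 = 115 days


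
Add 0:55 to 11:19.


12:14

Start: 679 minutes from midnight
Add: 55 minutes
Total: 734 minutes
Hours: 734 ÷ 60 = 12 remainder 14


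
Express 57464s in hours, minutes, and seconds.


15h 57m 44s

Hours: 57464 ÷ 3600 = 15 remainder 3464
Minutes: 3464 ÷ 60 = 57 remainder 44
Seconds: 44


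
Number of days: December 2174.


31 days

Month: December (month 12)
December has 31 days


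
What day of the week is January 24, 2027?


Sunday

Zeller's congruence:
q=24, m=13, k=26, j=20
h = (24 + ⌊13×14/5⌋ + 26 + ⌊26/4⌋ + ⌊20/4⌋ - 2×20) mod 7
= (24 + 36 + 26 + 6 + 5 - 40) mod 7
= 57 mod 7 = 1
h=1 → Sunday


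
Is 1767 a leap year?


Rules: divisible by 4 AND (not by 100 OR by 400)
1767 ÷ 4 = 441 remainder 3 → not divisible by 4
Not divisible by 4 → not a leap year

No


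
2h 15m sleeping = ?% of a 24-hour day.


9.4%

Time: 135 minutes
Day: 1440 minutes
Percentage = (135/1440) × 100 ≈ 9.4%


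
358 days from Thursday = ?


Start: Thursday (index 3)
(3 + 358) mod 7
= 361 mod 7
= 4
Index 4 → Friday

Friday


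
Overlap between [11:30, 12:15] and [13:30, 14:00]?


Meeting A: 690-735 (in minutes from midnight)
Meeting B: 810-840
Overlap start = max(690, 810) = 810
Overlap end = min(735, 840) = 735
Overlap = max(0, 735 - 810) = 0 min

0 minutes


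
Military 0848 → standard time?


8:48 AM

Hour: 8
8 < 12 → AM


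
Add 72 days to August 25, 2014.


November 5, 2014

Start: August 25, 2014
Add 72 days
August 25 → September 1: 31 - 25 + 1 = 7 days (72 - 7 = 65 left)
September 1 → October 1: 30 - 1 + 1 = 30 days (65 - 30 = 35 left)
October 1 → November 1: 31 - 1 + 1 = 31 days (35 - 31 = 4 left)
November 1 + 4 = November 5, 2014


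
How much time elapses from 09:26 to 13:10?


3h 44m

End time in minutes: 13×60 + 10 = 790
Start time in minutes: 9×60 + 26 = 566
Difference = 790 - 566 = 224 minutes
= 3 hours 44 minutes


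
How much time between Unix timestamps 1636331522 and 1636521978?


190456 seconds (52.9 hours / 2.20 days)

Difference = 1636521978 - 1636331522 = 190456 seconds
In hours: 190456 / 3600 ≈ 52.9
In days: 190456 / 86400 ≈ 2.20


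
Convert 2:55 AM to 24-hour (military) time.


02:55

Input: 2:55 AM
AM hour stays: 2


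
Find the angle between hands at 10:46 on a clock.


47.0°

Hour hand = 10×30 + 46×0.5 = 323.0°
Minute hand = 46×6 = 276°
Difference = |323.0 - 276| = 47.0°


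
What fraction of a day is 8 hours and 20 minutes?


Total minutes: 8×60 + 20 = 500
Day = 24×60 = 1440 minutes
Fraction = 500/1440 ≈ 0.3472
As a percentage: 500/1440 × 100 ≈ 34.72%

0.3472 (34.72%)


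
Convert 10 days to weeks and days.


1 weeks 3 days

Weeks: 10 ÷ 7 = 1 remainder 3


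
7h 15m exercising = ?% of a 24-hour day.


Time: 435 minutes
Day: 1440 minutes
Percentage = (435/1440) × 100 ≈ 30.2%

30.2%


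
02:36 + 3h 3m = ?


Start: 156 minutes from midnight
Add: 183 minutes
Total: 339 minutes
Hours: 339 ÷ 60 = 5 remainder 39

05:39


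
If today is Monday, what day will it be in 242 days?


Friday

Start: Monday (index 0)
(0 + 242) mod 7
= 242 mod 7
= 4
Index 4 → Friday


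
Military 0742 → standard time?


Hour: 7
7 < 12 → AM

7:42 AM


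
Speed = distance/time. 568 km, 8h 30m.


Distance: 568 km
Time: 8h 30m = 510 min = 510/60 = 17/2 hours
Speed = 568 ÷ (17/2) = 568 × 2 / 17 = 1136/17 ≈ 66.8 km/h

66.8 km/h


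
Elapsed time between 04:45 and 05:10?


0h 25m

End time in minutes: 5×60 + 10 = 310
Start time in minutes: 4×60 + 45 = 285
Difference = 310 - 285 = 25 minutes
= 0 hours 25 minutes


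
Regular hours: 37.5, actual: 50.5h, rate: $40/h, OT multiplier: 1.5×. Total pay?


Regular: 37.5h × $40 = $1500.00
Overtime: 50.5 - 37.5 = 13.0h
OT pay: 13.0h × $40 × 1.5 = $780.00
Total = $1500.00 + $780.00 = $2280.00

$2280.00


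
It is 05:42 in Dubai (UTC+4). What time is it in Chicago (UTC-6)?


19:42 (previous day)

Time difference = UTC-6 - UTC+4 = -10 hours
New hour = (5 -10) mod 24
= -5 mod 24 = 19
Minutes unchanged → 19:42; -5 < 0 → previous day


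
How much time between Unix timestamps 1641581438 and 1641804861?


223423 seconds (62.1 hours / 2.59 days)

Difference = 1641804861 - 1641581438 = 223423 seconds
In hours: 223423 / 3600 ≈ 62.1
In days: 223423 / 86400 ≈ 2.59


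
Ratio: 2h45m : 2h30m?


11:10 (1.10)

Duration 1: 165 minutes
Duration 2: 150 minutes
Ratio = 165:150
GCD = 15
Simplified = 11:10
As a decimal: 11/10 = 1.10


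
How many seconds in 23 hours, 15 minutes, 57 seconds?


83757 seconds

Hours: 23 × 3600 = 82800
Minutes: 15 × 60 = 900
Seconds: 57
Total = 82800 + 900 + 57 = 83757


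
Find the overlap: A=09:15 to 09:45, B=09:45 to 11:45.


0 minutes

Meeting A: 555-585 (in minutes from midnight)
Meeting B: 585-705
Overlap start = max(555, 585) = 585
Overlap end = min(585, 705) = 585
Overlap = max(0, 585 - 585) = 0 min


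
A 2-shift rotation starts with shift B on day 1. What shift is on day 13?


Shifts: A, B
Start: B (index 1)
Day 13: (1 + 13 - 1) mod 2
= 13 mod 2
= 1
Index 1 → shift B

Shift B


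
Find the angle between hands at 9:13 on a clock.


161.5°

Hour hand = 9×30 + 13×0.5 = 276.5°
Minute hand = 13×6 = 78°
Difference = |276.5 - 78| = 198.5°
Since > 180°: 360 - 198.5 = 161.5°


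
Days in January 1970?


31 days

Month: January (month 1)
January has 31 days


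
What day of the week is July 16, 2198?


Zeller's congruence:
q=16, m=7, k=98, j=21
h = (16 + ⌊13×8/5⌋ + 98 + ⌊98/4⌋ + ⌊21/4⌋ - 2×21) mod 7
= (16 + 20 + 98 + 24 + 5 - 42) mod 7
= 121 mod 7 = 2
h=2 → Monday

Monday


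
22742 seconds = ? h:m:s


6h 19m 2s

Hours: 22742 ÷ 3600 = 6 remainder 1142
Minutes: 1142 ÷ 60 = 19 remainder 2
Seconds: 2


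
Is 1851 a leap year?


No

Rules: divisible by 4 AND (not by 100 OR by 400)
1851 ÷ 4 = 462 remainder 3 → not divisible by 4
Not divisible by 4 → not a leap year


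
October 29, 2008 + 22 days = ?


Start: October 29, 2008
Add 22 days
October 29 → November 1: 31 - 29 + 1 = 3 days (22 - 3 = 19 left)
November 1 + 19 = November 20, 2008

November 20, 2008


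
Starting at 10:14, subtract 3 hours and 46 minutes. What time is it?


06:28

Start: 614 minutes from midnight
Subtract: 226 minutes
Remaining: 614 - 226 = 388
Hours: 6, Minutes: 28


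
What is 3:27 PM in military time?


15:27

Input: 3:27 PM
PM: 3 + 12 = 15


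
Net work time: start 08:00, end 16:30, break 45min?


7h 45m (465 minutes)

Total time = (16×60+30) - (8×60+0)
= 990 - 480 = 510 min
Minus break: 510 - 45 = 465 min
= 7h 45m


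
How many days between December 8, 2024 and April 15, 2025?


From December 8, 2024 to April 15, 2025
Rest of December 2024: 31 - 8 = 23
Full months: January 31, February 2025 28, March 31
Days into April 2025: 15
Total = 23 + 31 + 28 + 31 + 15 = 128 days

128 days


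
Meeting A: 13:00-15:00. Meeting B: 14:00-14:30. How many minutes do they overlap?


Meeting A: 780-900 (in minutes from midnight)
Meeting B: 840-870
Overlap start = max(780, 840) = 840
Overlap end = min(900, 870) = 870
Overlap = max(0, 870 - 840) = 30 min

30 minutes


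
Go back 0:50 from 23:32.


22:42

Start: 1412 minutes from midnight
Subtract: 50 minutes
Remaining: 1412 - 50 = 1362
Hours: 22, Minutes: 42


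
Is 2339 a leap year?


Rules: divisible by 4 AND (not by 100 OR by 400)
2339 ÷ 4 = 584 remainder 3 → not divisible by 4
Not divisible by 4 → not a leap year

No


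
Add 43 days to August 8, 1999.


September 20, 1999

Start: August 8, 1999
Add 43 days
August 8 → September 1: 31 - 8 + 1 = 24 days (43 - 24 = 19 left)
September 1 + 19 = September 20, 1999


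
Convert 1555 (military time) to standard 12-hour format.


Hour: 15
15 - 12 = 3 → PM

3:55 PM


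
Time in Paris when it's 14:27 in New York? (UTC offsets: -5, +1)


20:27

Time difference = UTC+1 - UTC-5 = +6 hours
New hour = (14 + 6) mod 24
= 20 mod 24 = 20
Minutes unchanged → 20:27


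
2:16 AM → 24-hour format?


Input: 2:16 AM
AM hour stays: 2

02:16


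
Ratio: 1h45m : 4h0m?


Duration 1: 105 minutes
Duration 2: 240 minutes
Ratio = 105:240
GCD = 15
Simplified = 7:16
As a decimal: 7/16 ≈ 0.44

7:16 (0.44)


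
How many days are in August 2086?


31 days

Month: August (month 8)
August has 31 days


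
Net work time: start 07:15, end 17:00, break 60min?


8h 45m (525 minutes)

Total time = (17×60+0) - (7×60+15)
= 1020 - 435 = 585 min
Minus break: 585 - 60 = 525 min
= 8h 45m


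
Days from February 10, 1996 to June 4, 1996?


115 days

From February 10, 1996 to June 4, 1996
Rest of February 1996: 29 - 10 = 19
Full months: March 31, April 30, May 31
Days into June 1996: 4
Total = 19 + 31 + 30 + 31 + 4 = 115 days


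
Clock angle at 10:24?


168.0°

Hour hand = 10×30 + 24×0.5 = 312.0°
Minute hand = 24×6 = 144°
Difference = |312.0 - 144| = 168.0°


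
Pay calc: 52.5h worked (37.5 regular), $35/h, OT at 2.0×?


$2362.50

Regular: 37.5h × $35 = $1312.50
Overtime: 52.5 - 37.5 = 15.0h
OT pay: 15.0h × $35 × 2.0 = $1050.00
Total = $1312.50 + $1050.00 = $2362.50


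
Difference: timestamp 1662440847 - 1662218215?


Difference = 1662440847 - 1662218215 = 222632 seconds
In hours: 222632 / 3600 ≈ 61.8
In days: 222632 / 86400 ≈ 2.58

222632 seconds (61.8 hours / 2.58 days)


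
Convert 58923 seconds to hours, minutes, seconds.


16h 22m 3s

Hours: 58923 ÷ 3600 = 16 remainder 1323
Minutes: 1323 ÷ 60 = 22 remainder 3
Seconds: 3


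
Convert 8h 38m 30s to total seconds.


Hours: 8 × 3600 = 28800
Minutes: 38 × 60 = 2280
Seconds: 30
Total = 28800 + 2280 + 30 = 31110

31110 seconds


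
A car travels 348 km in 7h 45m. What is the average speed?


Distance: 348 km
Time: 7h 45m = 465 min = 465/60 = 31/4 hours
Speed = 348 ÷ (31/4) = 348 × 4 / 31 = 1392/31 ≈ 44.9 km/h

44.9 km/h


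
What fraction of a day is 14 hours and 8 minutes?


0.5889 (58.89%)

Total minutes: 14×60 + 8 = 848
Day = 24×60 = 1440 minutes
Fraction = 848/1440 ≈ 0.5889
As a percentage: 848/1440 × 100 ≈ 58.89%


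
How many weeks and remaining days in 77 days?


11 weeks 0 days

Weeks: 77 ÷ 7 = 11 remainder 0


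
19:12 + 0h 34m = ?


19:46

Start: 1152 minutes from midnight
Add: 34 minutes
Total: 1186 minutes
Hours: 1186 ÷ 60 = 19 remainder 46


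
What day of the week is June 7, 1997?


Zeller's congruence:
q=7, m=6, k=97, j=19
h = (7 + ⌊13×7/5⌋ + 97 + ⌊97/4⌋ + ⌊19/4⌋ - 2×19) mod 7
= (7 + 18 + 97 + 24 + 4 - 38) mod 7
= 112 mod 7 = 0
h=0 → Saturday

Saturday


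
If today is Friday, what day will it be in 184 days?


Sunday

Start: Friday (index 4)
(4 + 184) mod 7
= 188 mod 7
= 6
Index 6 → Sunday


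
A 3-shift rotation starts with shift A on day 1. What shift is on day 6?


Shift C

Shifts: A, B, C
Start: A (index 0)
Day 6: (0 + 6 - 1) mod 3
= 5 mod 3
= 2
Index 2 → shift C


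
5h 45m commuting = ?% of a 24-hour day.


24.0%

Time: 345 minutes
Day: 1440 minutes
Percentage = (345/1440) × 100 ≈ 24.0%


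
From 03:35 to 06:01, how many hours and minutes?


2h 26m

End time in minutes: 6×60 + 1 = 361
Start time in minutes: 3×60 + 35 = 215
Difference = 361 - 215 = 146 minutes
= 2 hours 26 minutes


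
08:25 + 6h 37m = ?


Start: 505 minutes from midnight
Add: 397 minutes
Total: 902 minutes
Hours: 902 ÷ 60 = 15 remainder 2

15:02


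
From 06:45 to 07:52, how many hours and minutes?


End time in minutes: 7×60 + 52 = 472
Start time in minutes: 6×60 + 45 = 405
Difference = 472 - 405 = 67 minutes
= 1 hours 7 minutes

1h 7m


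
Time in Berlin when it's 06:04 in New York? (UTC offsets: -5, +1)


Time difference = UTC+1 - UTC-5 = +6 hours
New hour = (6 + 6) mod 24
= 12 mod 24 = 12
Minutes unchanged → 12:04

12:04


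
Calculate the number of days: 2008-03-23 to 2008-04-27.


35 days

From March 23, 2008 to April 27, 2008
Rest of March 2008: 31 - 23 = 8
Days into April 2008: 27
Total = 8 + 27 = 35 days


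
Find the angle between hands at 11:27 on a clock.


Hour hand = 11×30 + 27×0.5 = 343.5°
Minute hand = 27×6 = 162°
Difference = |343.5 - 162| = 181.5°
Since > 180°: 360 - 181.5 = 178.5°

178.5°


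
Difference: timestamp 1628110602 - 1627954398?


Difference = 1628110602 - 1627954398 = 156204 seconds
In hours: 156204 / 3600 ≈ 43.4
In days: 156204 / 86400 ≈ 1.81

156204 seconds (43.4 hours / 1.81 days)


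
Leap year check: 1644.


Rules: divisible by 4 AND (not by 100 OR by 400)
1644 ÷ 4 = 411 exactly → divisible by 4
1644 ÷ 100 = 16 remainder 44 → not divisible by 100
Divisible by 4 but not by 100 → leap year

Yes


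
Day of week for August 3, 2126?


Saturday

Zeller's congruence:
q=3, m=8, k=26, j=21
h = (3 + ⌊13×9/5⌋ + 26 + ⌊26/4⌋ + ⌊21/4⌋ - 2×21) mod 7
= (3 + 23 + 26 + 6 + 5 - 42) mod 7
= 21 mod 7 = 0
h=0 → Saturday


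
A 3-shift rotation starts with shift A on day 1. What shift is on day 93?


Shifts: A, B, C
Start: A (index 0)
Day 93: (0 + 93 - 1) mod 3
= 92 mod 3
= 2
Index 2 → shift C

Shift C


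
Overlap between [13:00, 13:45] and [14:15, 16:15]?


0 minutes

Meeting A: 780-825 (in minutes from midnight)
Meeting B: 855-975
Overlap start = max(780, 855) = 855
Overlap end = min(825, 975) = 825
Overlap = max(0, 825 - 855) = 0 min


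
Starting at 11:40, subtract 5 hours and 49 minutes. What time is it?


05:51

Start: 700 minutes from midnight
Subtract: 349 minutes
Remaining: 700 - 349 = 351
Hours: 5, Minutes: 51


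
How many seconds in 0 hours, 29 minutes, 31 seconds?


1771 seconds

Hours: 0 × 3600 = 0
Minutes: 29 × 60 = 1740
Seconds: 31
Total = 0 + 1740 + 31 = 1771


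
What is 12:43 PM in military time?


12:43

Input: 12:43 PM
12 PM → 12 (noon)


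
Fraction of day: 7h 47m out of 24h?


0.3243 (32.43%)

Total minutes: 7×60 + 47 = 467
Day = 24×60 = 1440 minutes
Fraction = 467/1440 ≈ 0.3243
As a percentage: 467/1440 × 100 ≈ 32.43%


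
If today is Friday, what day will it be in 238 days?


Friday

Start: Friday (index 4)
(4 + 238) mod 7
= 242 mod 7
= 4
Index 4 → Friday


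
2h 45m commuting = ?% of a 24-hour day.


11.5%

Time: 165 minutes
Day: 1440 minutes
Percentage = (165/1440) × 100 ≈ 11.5%


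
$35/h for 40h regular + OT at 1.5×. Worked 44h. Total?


Regular: 40h × $35 = $1400.00
Overtime: 44 - 40 = 4h
OT pay: 4h × $35 × 1.5 = $210.00
Total = $1400.00 + $210.00 = $1610.00

$1610.00


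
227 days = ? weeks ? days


Weeks: 227 ÷ 7 = 32 remainder 3

32 weeks 3 days


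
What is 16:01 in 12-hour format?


Hour: 16
16 - 12 = 4 → PM

4:01 PM


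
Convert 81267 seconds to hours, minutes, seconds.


22h 34m 27s

Hours: 81267 ÷ 3600 = 22 remainder 2067
Minutes: 2067 ÷ 60 = 34 remainder 27
Seconds: 27


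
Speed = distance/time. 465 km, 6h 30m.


71.5 km/h

Distance: 465 km
Time: 6h 30m = 390 min = 390/60 = 13/2 hours
Speed = 465 ÷ (13/2) = 465 × 2 / 13 = 930/13 ≈ 71.5 km/h


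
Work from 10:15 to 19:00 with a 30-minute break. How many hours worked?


8h 15m (495 minutes)

Total time = (19×60+0) - (10×60+15)
= 1140 - 615 = 525 min
Minus break: 525 - 30 = 495 min
= 8h 15m


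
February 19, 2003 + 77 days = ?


May 7, 2003

Start: February 19, 2003
Add 77 days
February 19 → March 1: 28 - 19 + 1 = 10 days (77 - 10 = 67 left)
March 1 → April 1: 31 - 1 + 1 = 31 days (67 - 31 = 36 left)
April 1 → May 1: 30 - 1 + 1 = 30 days (36 - 30 = 6 left)
May 1 + 6 = May 7, 2003


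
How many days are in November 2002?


30 days

Month: November (month 11)
November has 30 days


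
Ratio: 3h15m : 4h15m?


Duration 1: 195 minutes
Duration 2: 255 minutes
Ratio = 195:255
GCD = 15
Simplified = 13:17
As a decimal: 13/17 ≈ 0.76

13:17 (0.76)


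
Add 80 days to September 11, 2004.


November 30, 2004

Start: September 11, 2004
Add 80 days
September 11 → October 1: 30 - 11 + 1 = 20 days (80 - 20 = 60 left)
October 1 → November 1: 31 - 1 + 1 = 31 days (60 - 31 = 29 left)
November 1 + 29 = November 30, 2004


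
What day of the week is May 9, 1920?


Sunday

Zeller's congruence:
q=9, m=5, k=20, j=19
h = (9 + ⌊13×6/5⌋ + 20 + ⌊20/4⌋ + ⌊19/4⌋ - 2×19) mod 7
= (9 + 15 + 20 + 5 + 4 - 38) mod 7
= 15 mod 7 = 1
h=1 → Sunday


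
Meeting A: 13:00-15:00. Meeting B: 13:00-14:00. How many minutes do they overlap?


Meeting A: 780-900 (in minutes from midnight)
Meeting B: 780-840
Overlap start = max(780, 780) = 780
Overlap end = min(900, 840) = 840
Overlap = max(0, 840 - 780) = 60 min

60 minutes


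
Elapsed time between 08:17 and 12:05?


End time in minutes: 12×60 + 5 = 725
Start time in minutes: 8×60 + 17 = 497
Difference = 725 - 497 = 228 minutes
= 3 hours 48 minutes

3h 48m


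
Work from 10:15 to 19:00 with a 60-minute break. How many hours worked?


Total time = (19×60+0) - (10×60+15)
= 1140 - 615 = 525 min
Minus break: 525 - 60 = 465 min
= 7h 45m

7h 45m (465 minutes)


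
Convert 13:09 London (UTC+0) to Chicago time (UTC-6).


07:09

Time difference = UTC-6 - UTC+0 = -6 hours
New hour = (13 -6) mod 24
= 7 mod 24 = 7
Minutes unchanged → 07:09


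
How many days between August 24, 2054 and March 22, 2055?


From August 24, 2054 to March 22, 2055
Rest of August 2054: 31 - 24 = 7
Full months: September 30, October 31, November 30, December 31, January 31, February 2055 28
Days into March 2055: 22
Total = 7 + 30 + 31 + 30 + 31 + 31 + 28 + 22 = 210 days

210 days


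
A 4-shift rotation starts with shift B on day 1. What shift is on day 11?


Shift D

Shifts: A, B, C, D
Start: B (index 1)
Day 11: (1 + 11 - 1) mod 4
= 11 mod 4
= 3
Index 3 → shift D


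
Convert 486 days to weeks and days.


69 weeks 3 days

Weeks: 486 ÷ 7 = 69 remainder 3


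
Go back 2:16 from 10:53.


08:37

Start: 653 minutes from midnight
Subtract: 136 minutes
Remaining: 653 - 136 = 517
Hours: 8, Minutes: 37


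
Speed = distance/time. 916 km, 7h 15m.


126.3 km/h

Distance: 916 km
Time: 7h 15m = 435 min = 435/60 = 29/4 hours
Speed = 916 ÷ (29/4) = 916 × 4 / 29 = 3664/29 ≈ 126.3 km/h


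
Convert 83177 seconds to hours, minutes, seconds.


Hours: 83177 ÷ 3600 = 23 remainder 377
Minutes: 377 ÷ 60 = 6 remainder 17
Seconds: 17

23h 6m 17s


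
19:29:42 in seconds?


70182 seconds

Hours: 19 × 3600 = 68400
Minutes: 29 × 60 = 1740
Seconds: 42
Total = 68400 + 1740 + 42 = 70182


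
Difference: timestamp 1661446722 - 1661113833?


Difference = 1661446722 - 1661113833 = 332889 seconds
In hours: 332889 / 3600 ≈ 92.5
In days: 332889 / 86400 ≈ 3.85

332889 seconds (92.5 hours / 3.85 days)


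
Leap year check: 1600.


Yes

Rules: divisible by 4 AND (not by 100 OR by 400)
1600 ÷ 4 = 400 exactly → divisible by 4
1600 ÷ 100 = 16 exactly → divisible by 100
1600 ÷ 400 = 4 exactly → divisible by 400
Divisible by 400 → leap year


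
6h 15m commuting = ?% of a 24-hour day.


Time: 375 minutes
Day: 1440 minutes
Percentage = (375/1440) × 100 ≈ 26.0%

26.0%


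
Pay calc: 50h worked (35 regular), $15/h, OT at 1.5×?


Regular: 35h × $15 = $525.00
Overtime: 50 - 35 = 15h
OT pay: 15h × $15 × 1.5 = $337.50
Total = $525.00 + $337.50 = $862.50

$862.50


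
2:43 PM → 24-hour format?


Input: 2:43 PM
PM: 2 + 12 = 14

14:43


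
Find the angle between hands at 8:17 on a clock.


146.5°

Hour hand = 8×30 + 17×0.5 = 248.5°
Minute hand = 17×6 = 102°
Difference = |248.5 - 102| = 146.5°


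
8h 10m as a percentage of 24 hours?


0.3403 (34.03%)

Total minutes: 8×60 + 10 = 490
Day = 24×60 = 1440 minutes
Fraction = 490/1440 ≈ 0.3403
As a percentage: 490/1440 × 100 ≈ 34.03%


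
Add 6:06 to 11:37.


17:43

Start: 697 minutes from midnight
Add: 366 minutes
Total: 1063 minutes
Hours: 1063 ÷ 60 = 17 remainder 43


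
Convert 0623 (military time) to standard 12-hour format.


6:23 AM

Hour: 6
6 < 12 → AM


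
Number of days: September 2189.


30 days

Month: September (month 9)
September has 30 days


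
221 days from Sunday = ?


Start: Sunday (index 6)
(6 + 221) mod 7
= 227 mod 7
= 3
Index 3 → Thursday

Thursday


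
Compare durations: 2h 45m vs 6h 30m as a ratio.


Duration 1: 165 minutes
Duration 2: 390 minutes
Ratio = 165:390
GCD = 15
Simplified = 11:26
As a decimal: 11/26 ≈ 0.42

11:26 (0.42)


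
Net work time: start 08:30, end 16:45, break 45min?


Total time = (16×60+45) - (8×60+30)
= 1005 - 510 = 495 min
Minus break: 495 - 45 = 450 min
= 7h 30m

7h 30m (450 minutes)


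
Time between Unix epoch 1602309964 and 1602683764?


Difference = 1602683764 - 1602309964 = 373800 seconds
In hours: 373800 / 3600 ≈ 103.8
In days: 373800 / 86400 ≈ 4.33

373800 seconds (103.8 hours / 4.33 days)


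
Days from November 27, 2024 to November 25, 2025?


363 days

From November 27, 2024 to November 25, 2025
Rest of November 2024: 30 - 27 = 3
Full months: December 31, January 31, February 2025 28, March 31, April 30, May 31, June 30, July 31, August 31, September 30, October 31
Days into November 2025: 25
Total = 3 + 31 + 31 + 28 + 31 + 30 + 31 + 30 + 31 + 31 + 30 + 31 + 25 = 363 days


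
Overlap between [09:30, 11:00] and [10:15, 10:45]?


Meeting A: 570-660 (in minutes from midnight)
Meeting B: 615-645
Overlap start = max(570, 615) = 615
Overlap end = min(660, 645) = 645
Overlap = max(0, 645 - 615) = 30 min

30 minutes


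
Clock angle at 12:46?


Hour hand (12 ≡ 0 on the dial): 0×30 + 46×0.5 = 23.0°
Minute hand = 46×6 = 276°
Difference = |23.0 - 276| = 253.0°
Since > 180°: 360 - 253.0 = 107.0°

107.0°


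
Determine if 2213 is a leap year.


No

Rules: divisible by 4 AND (not by 100 OR by 400)
2213 ÷ 4 = 553 remainder 1 → not divisible by 4
Not divisible by 4 → not a leap year


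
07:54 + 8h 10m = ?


Start: 474 minutes from midnight
Add: 490 minutes
Total: 964 minutes
Hours: 964 ÷ 60 = 16 remainder 4

16:04


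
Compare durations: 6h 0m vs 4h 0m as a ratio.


3:2 (1.50)

Duration 1: 360 minutes
Duration 2: 240 minutes
Ratio = 360:240
GCD = 120
Simplified = 3:2
As a decimal: 3/2 = 1.50


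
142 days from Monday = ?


Wednesday

Start: Monday (index 0)
(0 + 142) mod 7
= 142 mod 7
= 2
Index 2 → Wednesday


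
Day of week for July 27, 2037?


Monday

Zeller's congruence:
q=27, m=7, k=37, j=20
h = (27 + ⌊13×8/5⌋ + 37 + ⌊37/4⌋ + ⌊20/4⌋ - 2×20) mod 7
= (27 + 20 + 37 + 9 + 5 - 40) mod 7
= 58 mod 7 = 2
h=2 → Monday


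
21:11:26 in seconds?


76286 seconds

Hours: 21 × 3600 = 75600
Minutes: 11 × 60 = 660
Seconds: 26
Total = 75600 + 660 + 26 = 76286


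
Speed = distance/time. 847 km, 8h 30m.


Distance: 847 km
Time: 8h 30m = 510 min = 510/60 = 17/2 hours
Speed = 847 ÷ (17/2) = 847 × 2 / 17 = 1694/17 ≈ 99.6 km/h

99.6 km/h


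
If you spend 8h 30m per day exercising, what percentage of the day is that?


Time: 510 minutes
Day: 1440 minutes
Percentage = (510/1440) × 100 ≈ 35.4%

35.4%


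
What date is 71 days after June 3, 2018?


Start: June 3, 2018
Add 71 days
June 3 → July 1: 30 - 3 + 1 = 28 days (71 - 28 = 43 left)
July 1 → August 1: 31 - 1 + 1 = 31 days (43 - 31 = 12 left)
August 1 + 12 = August 13, 2018

August 13, 2018


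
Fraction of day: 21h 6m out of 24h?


0.8792 (87.92%)

Total minutes: 21×60 + 6 = 1266
Day = 24×60 = 1440 minutes
Fraction = 1266/1440 ≈ 0.8792
As a percentage: 1266/1440 × 100 ≈ 87.92%


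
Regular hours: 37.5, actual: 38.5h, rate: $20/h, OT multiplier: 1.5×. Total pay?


$780.00

Regular: 37.5h × $20 = $750.00
Overtime: 38.5 - 37.5 = 1.0h
OT pay: 1.0h × $20 × 1.5 = $30.00
Total = $750.00 + $30.00 = $780.00


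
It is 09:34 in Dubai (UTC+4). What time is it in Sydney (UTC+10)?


Time difference = UTC+10 - UTC+4 = +6 hours
New hour = (9 + 6) mod 24
= 15 mod 24 = 15
Minutes unchanged → 15:34

15:34


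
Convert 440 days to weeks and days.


Weeks: 440 ÷ 7 = 62 remainder 6

62 weeks 6 days


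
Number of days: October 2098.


Month: October (month 10)
October has 31 days

31 days


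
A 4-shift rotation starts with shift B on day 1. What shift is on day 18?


Shifts: A, B, C, D
Start: B (index 1)
Day 18: (1 + 18 - 1) mod 4
= 18 mod 4
= 2
Index 2 → shift C

Shift C


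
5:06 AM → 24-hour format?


Input: 5:06 AM
AM hour stays: 5

05:06


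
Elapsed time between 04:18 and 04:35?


End time in minutes: 4×60 + 35 = 275
Start time in minutes: 4×60 + 18 = 258
Difference = 275 - 258 = 17 minutes
= 0 hours 17 minutes

0h 17m


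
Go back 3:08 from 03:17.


Start: 197 minutes from midnight
Subtract: 188 minutes
Remaining: 197 - 188 = 9
Hours: 0, Minutes: 9

00:09


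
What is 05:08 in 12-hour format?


Hour: 5
5 < 12 → AM

5:08 AM


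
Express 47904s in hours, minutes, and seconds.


13h 18m 24s

Hours: 47904 ÷ 3600 = 13 remainder 1104
Minutes: 1104 ÷ 60 = 18 remainder 24
Seconds: 24


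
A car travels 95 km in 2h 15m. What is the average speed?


Distance: 95 km
Time: 2h 15m = 135 min = 135/60 = 9/4 hours
Speed = 95 ÷ (9/4) = 95 × 4 / 9 = 380/9 ≈ 42.2 km/h

42.2 km/h


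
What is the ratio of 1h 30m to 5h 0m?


Duration 1: 90 minutes
Duration 2: 300 minutes
Ratio = 90:300
GCD = 30
Simplified = 3:10
As a decimal: 3/10 = 0.30

3:10 (0.30)


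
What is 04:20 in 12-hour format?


4:20 AM

Hour: 4
4 < 12 → AM


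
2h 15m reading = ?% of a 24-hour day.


Time: 135 minutes
Day: 1440 minutes
Percentage = (135/1440) × 100 ≈ 9.4%

9.4%


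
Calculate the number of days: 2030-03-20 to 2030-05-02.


From March 20, 2030 to May 2, 2030
Rest of March 2030: 31 - 20 = 11
Full months: April 30
Days into May 2030: 2
Total = 11 + 30 + 2 = 43 days

43 days


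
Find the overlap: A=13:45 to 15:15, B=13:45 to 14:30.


Meeting A: 825-915 (in minutes from midnight)
Meeting B: 825-870
Overlap start = max(825, 825) = 825
Overlap end = min(915, 870) = 870
Overlap = max(0, 870 - 825) = 45 min

45 minutes


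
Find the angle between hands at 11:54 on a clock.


33.0°

Hour hand = 11×30 + 54×0.5 = 357.0°
Minute hand = 54×6 = 324°
Difference = |357.0 - 324| = 33.0°


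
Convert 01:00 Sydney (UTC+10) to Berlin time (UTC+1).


16:00 (previous day)

Time difference = UTC+1 - UTC+10 = -9 hours
New hour = (1 -9) mod 24
= -8 mod 24 = 16
Minutes unchanged → 16:00; -8 < 0 → previous day


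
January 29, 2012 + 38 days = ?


Start: January 29, 2012
Add 38 days
January 29 → February 1: 31 - 29 + 1 = 3 days (38 - 3 = 35 left)
February 1 → March 1: 29 - 1 + 1 = 29 days (35 - 29 = 6 left)
March 1 + 6 = March 7, 2012

March 7, 2012


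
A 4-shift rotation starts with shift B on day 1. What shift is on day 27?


Shifts: A, B, C, D
Start: B (index 1)
Day 27: (1 + 27 - 1) mod 4
= 27 mod 4
= 3
Index 3 → shift D

Shift D


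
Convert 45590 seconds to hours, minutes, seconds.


Hours: 45590 ÷ 3600 = 12 remainder 2390
Minutes: 2390 ÷ 60 = 39 remainder 50
Seconds: 50

12h 39m 50s


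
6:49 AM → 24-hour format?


Input: 6:49 AM
AM hour stays: 6

06:49


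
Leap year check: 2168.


Yes

Rules: divisible by 4 AND (not by 100 OR by 400)
2168 ÷ 4 = 542 exactly → divisible by 4
2168 ÷ 100 = 21 remainder 68 → not divisible by 100
Divisible by 4 but not by 100 → leap year


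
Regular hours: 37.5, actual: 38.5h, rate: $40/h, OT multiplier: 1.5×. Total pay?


Regular: 37.5h × $40 = $1500.00
Overtime: 38.5 - 37.5 = 1.0h
OT pay: 1.0h × $40 × 1.5 = $60.00
Total = $1500.00 + $60.00 = $1560.00

$1560.00


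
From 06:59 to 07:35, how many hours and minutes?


0h 36m

End time in minutes: 7×60 + 35 = 455
Start time in minutes: 6×60 + 59 = 419
Difference = 455 - 419 = 36 minutes
= 0 hours 36 minutes


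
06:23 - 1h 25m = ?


04:58

Start: 383 minutes from midnight
Subtract: 85 minutes
Remaining: 383 - 85 = 298
Hours: 4, Minutes: 58


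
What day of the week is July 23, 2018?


Zeller's congruence:
q=23, m=7, k=18, j=20
h = (23 + ⌊13×8/5⌋ + 18 + ⌊18/4⌋ + ⌊20/4⌋ - 2×20) mod 7
= (23 + 20 + 18 + 4 + 5 - 40) mod 7
= 30 mod 7 = 2
h=2 → Monday

Monday


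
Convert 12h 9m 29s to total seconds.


43769 seconds

Hours: 12 × 3600 = 43200
Minutes: 9 × 60 = 540
Seconds: 29
Total = 43200 + 540 + 29 = 43769


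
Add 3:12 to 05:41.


Start: 341 minutes from midnight
Add: 192 minutes
Total: 533 minutes
Hours: 533 ÷ 60 = 8 remainder 53

08:53


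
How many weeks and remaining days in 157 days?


22 weeks 3 days

Weeks: 157 ÷ 7 = 22 remainder 3


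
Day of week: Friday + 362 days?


Start: Friday (index 4)
(4 + 362) mod 7
= 366 mod 7
= 2
Index 2 → Wednesday

Wednesday


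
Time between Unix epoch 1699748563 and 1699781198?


Difference = 1699781198 - 1699748563 = 32635 seconds
In hours: 32635 / 3600 ≈ 9.1
In days: 32635 / 86400 ≈ 0.38

32635 seconds (9.1 hours / 0.38 days)


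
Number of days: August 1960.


31 days

Month: August (month 8)
August has 31 days


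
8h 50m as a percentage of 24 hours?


Total minutes: 8×60 + 50 = 530
Day = 24×60 = 1440 minutes
Fraction = 530/1440 ≈ 0.3681
As a percentage: 530/1440 × 100 ≈ 36.81%

0.3681 (36.81%)


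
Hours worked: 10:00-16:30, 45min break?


5h 45m (345 minutes)

Total time = (16×60+30) - (10×60+0)
= 990 - 600 = 390 min
Minus break: 390 - 45 = 345 min
= 5h 45m


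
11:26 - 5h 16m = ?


Start: 686 minutes from midnight
Subtract: 316 minutes
Remaining: 686 - 316 = 370
Hours: 6, Minutes: 10

06:10


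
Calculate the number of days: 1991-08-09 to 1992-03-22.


226 days

From August 9, 1991 to March 22, 1992
Rest of August 1991: 31 - 9 = 22
Full months: September 30, October 31, November 30, December 31, January 31, February 1992 29
Days into March 1992: 22
Total = 22 + 30 + 31 + 30 + 31 + 31 + 29 + 22 = 226 days


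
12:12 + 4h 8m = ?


Start: 732 minutes from midnight
Add: 248 minutes
Total: 980 minutes
Hours: 980 ÷ 60 = 16 remainder 20

16:20


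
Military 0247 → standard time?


Hour: 2
2 < 12 → AM

2:47 AM


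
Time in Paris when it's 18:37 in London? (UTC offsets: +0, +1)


Time difference = UTC+1 - UTC+0 = +1 hours
New hour = (18 + 1) mod 24
= 19 mod 24 = 19
Minutes unchanged → 19:37

19:37


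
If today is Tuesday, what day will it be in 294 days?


Start: Tuesday (index 1)
(1 + 294) mod 7
= 295 mod 7
= 1
Index 1 → Tuesday

Tuesday


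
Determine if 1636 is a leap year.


Rules: divisible by 4 AND (not by 100 OR by 400)
1636 ÷ 4 = 409 exactly → divisible by 4
1636 ÷ 100 = 16 remainder 36 → not divisible by 100
Divisible by 4 but not by 100 → leap year

Yes


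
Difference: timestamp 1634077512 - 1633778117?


Difference = 1634077512 - 1633778117 = 299395 seconds
In hours: 299395 / 3600 ≈ 83.2
In days: 299395 / 86400 ≈ 3.47

299395 seconds (83.2 hours / 3.47 days)


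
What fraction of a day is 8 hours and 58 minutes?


0.3736 (37.36%)

Total minutes: 8×60 + 58 = 538
Day = 24×60 = 1440 minutes
Fraction = 538/1440 ≈ 0.3736
As a percentage: 538/1440 × 100 ≈ 37.36%


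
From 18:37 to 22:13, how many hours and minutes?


End time in minutes: 22×60 + 13 = 1333
Start time in minutes: 18×60 + 37 = 1117
Difference = 1333 - 1117 = 216 minutes
= 3 hours 36 minutes

3h 36m
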